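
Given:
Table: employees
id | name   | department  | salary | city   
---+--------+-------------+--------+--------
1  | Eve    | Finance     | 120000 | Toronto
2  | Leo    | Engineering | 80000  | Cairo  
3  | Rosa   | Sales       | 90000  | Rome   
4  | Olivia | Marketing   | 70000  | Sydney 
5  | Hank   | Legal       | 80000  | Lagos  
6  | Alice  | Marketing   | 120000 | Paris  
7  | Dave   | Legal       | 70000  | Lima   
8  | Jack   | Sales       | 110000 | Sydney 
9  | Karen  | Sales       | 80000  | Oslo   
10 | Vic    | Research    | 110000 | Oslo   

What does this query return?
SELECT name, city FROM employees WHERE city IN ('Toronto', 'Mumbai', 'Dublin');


Filtering: city IN ('Toronto', 'Mumbai', 'Dublin')
Matching: 1 rows

1 rows:
Eve, Toronto


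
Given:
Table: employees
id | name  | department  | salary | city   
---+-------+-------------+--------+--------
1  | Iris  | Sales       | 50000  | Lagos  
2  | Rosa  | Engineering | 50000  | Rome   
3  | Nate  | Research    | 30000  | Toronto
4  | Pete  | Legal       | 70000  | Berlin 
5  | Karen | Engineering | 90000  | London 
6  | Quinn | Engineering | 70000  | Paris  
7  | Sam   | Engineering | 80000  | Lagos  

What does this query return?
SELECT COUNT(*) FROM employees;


COUNT(*) counts all rows

7


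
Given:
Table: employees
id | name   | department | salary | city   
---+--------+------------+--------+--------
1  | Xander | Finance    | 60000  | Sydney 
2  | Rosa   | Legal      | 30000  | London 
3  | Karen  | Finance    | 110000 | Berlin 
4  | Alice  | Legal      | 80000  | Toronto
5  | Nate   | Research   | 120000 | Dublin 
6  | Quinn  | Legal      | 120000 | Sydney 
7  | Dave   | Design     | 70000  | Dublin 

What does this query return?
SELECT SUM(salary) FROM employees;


SUM(salary) = 60000 + 30000 + 110000 + 80000 + 120000 + 120000 + 70000 = 590000

590000


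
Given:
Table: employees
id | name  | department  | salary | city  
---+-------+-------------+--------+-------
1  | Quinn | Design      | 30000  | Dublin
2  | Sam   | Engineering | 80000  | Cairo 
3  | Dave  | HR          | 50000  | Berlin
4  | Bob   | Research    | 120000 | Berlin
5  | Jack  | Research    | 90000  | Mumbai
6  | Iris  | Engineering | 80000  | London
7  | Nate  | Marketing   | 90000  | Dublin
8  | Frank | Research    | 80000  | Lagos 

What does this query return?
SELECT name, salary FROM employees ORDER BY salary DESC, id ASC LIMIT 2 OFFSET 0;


Sort by salary DESC (id ASC tiebreak), then skip 0 and take 2
Rows 1 through 2

2 rows:
Bob, 120000
Jack, 90000


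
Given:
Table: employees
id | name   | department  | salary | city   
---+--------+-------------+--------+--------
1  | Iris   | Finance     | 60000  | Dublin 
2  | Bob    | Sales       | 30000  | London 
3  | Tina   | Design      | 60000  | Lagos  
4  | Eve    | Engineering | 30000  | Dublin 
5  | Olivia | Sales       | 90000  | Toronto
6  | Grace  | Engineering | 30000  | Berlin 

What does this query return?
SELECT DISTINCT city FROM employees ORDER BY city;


All 'city' values (row order): Dublin, London, Lagos, Dublin, Toronto, Berlin
Removing duplicates leaves 5 unique value(s).

5 values:
Berlin
Dublin
Lagos
London
Toronto


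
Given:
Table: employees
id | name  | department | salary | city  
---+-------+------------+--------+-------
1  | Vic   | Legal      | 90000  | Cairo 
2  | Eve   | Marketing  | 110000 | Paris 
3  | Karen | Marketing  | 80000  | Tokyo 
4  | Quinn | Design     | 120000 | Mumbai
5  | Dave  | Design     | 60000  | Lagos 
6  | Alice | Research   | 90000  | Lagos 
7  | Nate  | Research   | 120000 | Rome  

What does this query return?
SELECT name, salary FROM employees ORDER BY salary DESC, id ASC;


Sorting by salary DESC, then id ASC for ties

7 rows:
Quinn, 120000
Nate, 120000
Eve, 110000
Vic, 90000
Alice, 90000
Karen, 80000
Dave, 60000


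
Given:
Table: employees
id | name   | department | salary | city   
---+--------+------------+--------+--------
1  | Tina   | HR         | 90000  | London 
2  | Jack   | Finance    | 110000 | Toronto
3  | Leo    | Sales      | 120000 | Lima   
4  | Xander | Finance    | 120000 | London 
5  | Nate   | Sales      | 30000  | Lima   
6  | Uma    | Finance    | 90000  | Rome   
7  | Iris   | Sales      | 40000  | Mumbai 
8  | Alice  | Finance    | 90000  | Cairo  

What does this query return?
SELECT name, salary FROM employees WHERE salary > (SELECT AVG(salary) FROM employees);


Subquery: AVG(salary) = 86250.0
Filtering: salary > 86250.0
  Tina (90000) -> MATCH
  Jack (110000) -> MATCH
  Leo (120000) -> MATCH
  Xander (120000) -> MATCH
  Uma (90000) -> MATCH
  Alice (90000) -> MATCH


6 rows:
Tina, 90000
Jack, 110000
Leo, 120000
Xander, 120000
Uma, 90000
Alice, 90000


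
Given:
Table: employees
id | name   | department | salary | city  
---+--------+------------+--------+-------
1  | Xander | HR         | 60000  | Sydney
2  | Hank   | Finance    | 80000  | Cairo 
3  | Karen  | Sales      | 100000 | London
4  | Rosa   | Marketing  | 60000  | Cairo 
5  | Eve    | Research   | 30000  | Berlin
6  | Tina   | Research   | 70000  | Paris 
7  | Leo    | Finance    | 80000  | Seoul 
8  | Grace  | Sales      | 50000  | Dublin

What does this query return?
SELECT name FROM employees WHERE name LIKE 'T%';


LIKE 'T%' matches names starting with 'T'
Matching: 1

1 rows:
Tina


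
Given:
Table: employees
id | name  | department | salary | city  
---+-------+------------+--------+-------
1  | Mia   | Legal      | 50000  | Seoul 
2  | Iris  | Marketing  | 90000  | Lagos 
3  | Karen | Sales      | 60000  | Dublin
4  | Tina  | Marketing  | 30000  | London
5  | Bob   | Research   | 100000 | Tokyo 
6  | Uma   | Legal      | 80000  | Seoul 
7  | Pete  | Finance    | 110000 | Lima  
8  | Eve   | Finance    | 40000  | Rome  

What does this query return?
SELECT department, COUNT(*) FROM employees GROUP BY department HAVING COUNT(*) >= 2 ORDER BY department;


Groups with count >= 2:
  Finance: 2 -> PASS
  Legal: 2 -> PASS
  Marketing: 2 -> PASS
  Research: 1 -> filtered out
  Sales: 1 -> filtered out


3 groups:
Finance, 2
Legal, 2
Marketing, 2


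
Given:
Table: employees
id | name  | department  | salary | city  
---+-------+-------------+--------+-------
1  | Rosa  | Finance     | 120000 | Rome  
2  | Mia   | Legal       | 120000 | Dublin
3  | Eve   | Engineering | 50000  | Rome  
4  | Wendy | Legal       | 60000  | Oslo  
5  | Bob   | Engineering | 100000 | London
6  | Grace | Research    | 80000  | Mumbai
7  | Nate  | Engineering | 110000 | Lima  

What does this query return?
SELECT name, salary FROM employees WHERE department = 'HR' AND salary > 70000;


Filtering: department = 'HR' AND salary > 70000
Matching: 0 rows

Empty result set (0 rows)


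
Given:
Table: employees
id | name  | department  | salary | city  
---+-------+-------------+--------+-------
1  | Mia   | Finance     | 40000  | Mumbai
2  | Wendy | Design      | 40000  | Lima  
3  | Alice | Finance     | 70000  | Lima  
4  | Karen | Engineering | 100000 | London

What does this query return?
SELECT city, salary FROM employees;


Projecting columns: city, salary

4 rows:
Mumbai, 40000
Lima, 40000
Lima, 70000
London, 100000


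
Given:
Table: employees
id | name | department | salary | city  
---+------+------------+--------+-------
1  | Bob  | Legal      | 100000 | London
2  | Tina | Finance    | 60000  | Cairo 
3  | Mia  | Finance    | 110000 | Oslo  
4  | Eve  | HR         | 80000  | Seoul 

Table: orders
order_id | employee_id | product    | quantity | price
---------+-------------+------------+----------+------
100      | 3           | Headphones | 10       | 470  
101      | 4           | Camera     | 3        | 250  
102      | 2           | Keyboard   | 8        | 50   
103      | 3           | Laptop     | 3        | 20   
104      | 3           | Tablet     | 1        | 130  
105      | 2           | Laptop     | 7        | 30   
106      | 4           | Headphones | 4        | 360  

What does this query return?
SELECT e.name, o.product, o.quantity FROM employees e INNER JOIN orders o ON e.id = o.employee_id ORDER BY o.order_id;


Joining employees.id = orders.employee_id:
  employee Mia (id=3) -> order Headphones
  employee Eve (id=4) -> order Camera
  employee Tina (id=2) -> order Keyboard
  employee Mia (id=3) -> order Laptop
  employee Mia (id=3) -> order Tablet
  employee Tina (id=2) -> order Laptop
  employee Eve (id=4) -> order Headphones


7 rows:
Mia, Headphones, 10
Eve, Camera, 3
Tina, Keyboard, 8
Mia, Laptop, 3
Mia, Tablet, 1
Tina, Laptop, 7
Eve, Headphones, 4


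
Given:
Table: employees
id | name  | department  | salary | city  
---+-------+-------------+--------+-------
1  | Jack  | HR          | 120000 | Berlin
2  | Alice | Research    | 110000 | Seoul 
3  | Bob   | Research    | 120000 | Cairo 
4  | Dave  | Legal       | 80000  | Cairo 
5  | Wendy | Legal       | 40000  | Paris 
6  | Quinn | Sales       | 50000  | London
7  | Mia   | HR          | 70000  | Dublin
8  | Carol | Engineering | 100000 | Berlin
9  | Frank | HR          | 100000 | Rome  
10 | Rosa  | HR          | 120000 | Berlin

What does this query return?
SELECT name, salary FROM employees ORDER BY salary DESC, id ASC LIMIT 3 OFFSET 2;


Sort by salary DESC (id ASC tiebreak), then skip 2 and take 3
Rows 3 through 5

3 rows:
Rosa, 120000
Alice, 110000
Carol, 100000


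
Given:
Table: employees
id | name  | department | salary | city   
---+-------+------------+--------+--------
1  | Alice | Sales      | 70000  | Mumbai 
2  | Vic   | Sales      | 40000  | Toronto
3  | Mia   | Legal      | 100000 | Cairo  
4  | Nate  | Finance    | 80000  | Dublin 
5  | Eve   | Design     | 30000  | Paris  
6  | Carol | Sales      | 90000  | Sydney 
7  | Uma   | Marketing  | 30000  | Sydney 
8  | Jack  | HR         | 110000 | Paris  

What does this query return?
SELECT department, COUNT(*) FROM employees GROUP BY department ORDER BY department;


Assigning each row to its department group:
  Alice -> Sales
  Vic -> Sales
  Mia -> Legal
  Nate -> Finance
  Eve -> Design
  Carol -> Sales
  Uma -> Marketing
  Jack -> HR


6 groups:
Design, 1
Finance, 1
HR, 1
Legal, 1
Marketing, 1
Sales, 3


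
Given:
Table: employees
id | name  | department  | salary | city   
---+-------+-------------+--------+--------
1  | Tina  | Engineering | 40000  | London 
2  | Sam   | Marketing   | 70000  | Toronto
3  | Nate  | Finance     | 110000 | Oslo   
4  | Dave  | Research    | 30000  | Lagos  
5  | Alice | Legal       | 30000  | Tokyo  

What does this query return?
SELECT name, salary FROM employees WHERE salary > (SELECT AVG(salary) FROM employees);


Subquery: AVG(salary) = 56000.0
Filtering: salary > 56000.0
  Sam (70000) -> MATCH
  Nate (110000) -> MATCH


2 rows:
Sam, 70000
Nate, 110000


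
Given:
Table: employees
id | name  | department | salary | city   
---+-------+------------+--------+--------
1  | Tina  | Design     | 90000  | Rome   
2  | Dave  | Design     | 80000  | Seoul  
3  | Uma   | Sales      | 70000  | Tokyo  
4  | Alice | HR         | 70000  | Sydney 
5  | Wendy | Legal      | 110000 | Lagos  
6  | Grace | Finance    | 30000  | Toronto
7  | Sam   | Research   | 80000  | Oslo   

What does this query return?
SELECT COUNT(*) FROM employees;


COUNT(*) counts all rows

7


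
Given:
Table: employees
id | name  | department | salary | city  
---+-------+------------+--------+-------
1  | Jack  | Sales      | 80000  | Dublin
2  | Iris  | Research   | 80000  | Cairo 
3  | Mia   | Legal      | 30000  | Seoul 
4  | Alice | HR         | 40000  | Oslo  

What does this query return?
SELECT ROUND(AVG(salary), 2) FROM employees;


SUM(salary) = 230000
COUNT = 4
ROUND(AVG, 2) = ROUND(230000 / 4, 2) = 57500.0

57500.0


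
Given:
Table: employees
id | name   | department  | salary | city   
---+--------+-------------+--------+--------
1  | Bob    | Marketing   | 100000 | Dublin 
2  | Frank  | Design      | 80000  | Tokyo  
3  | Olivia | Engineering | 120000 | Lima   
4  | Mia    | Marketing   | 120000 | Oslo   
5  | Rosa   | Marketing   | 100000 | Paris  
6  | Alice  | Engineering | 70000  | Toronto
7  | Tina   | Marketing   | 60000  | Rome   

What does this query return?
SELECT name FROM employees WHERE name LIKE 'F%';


LIKE 'F%' matches names starting with 'F'
Matching: 1

1 rows:
Frank


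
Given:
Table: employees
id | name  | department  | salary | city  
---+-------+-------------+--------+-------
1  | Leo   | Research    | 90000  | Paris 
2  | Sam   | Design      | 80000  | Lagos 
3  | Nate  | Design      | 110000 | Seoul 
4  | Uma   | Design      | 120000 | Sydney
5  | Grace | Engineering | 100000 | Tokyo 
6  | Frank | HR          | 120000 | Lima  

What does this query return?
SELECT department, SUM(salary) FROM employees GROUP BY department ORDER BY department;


Summing salary within each department:
  Design: 80000 + 110000 + 120000 = 310000
  Engineering: 100000 = 100000
  HR: 120000 = 120000
  Research: 90000 = 90000


4 groups:
Design, 310000
Engineering, 100000
HR, 120000
Research, 90000


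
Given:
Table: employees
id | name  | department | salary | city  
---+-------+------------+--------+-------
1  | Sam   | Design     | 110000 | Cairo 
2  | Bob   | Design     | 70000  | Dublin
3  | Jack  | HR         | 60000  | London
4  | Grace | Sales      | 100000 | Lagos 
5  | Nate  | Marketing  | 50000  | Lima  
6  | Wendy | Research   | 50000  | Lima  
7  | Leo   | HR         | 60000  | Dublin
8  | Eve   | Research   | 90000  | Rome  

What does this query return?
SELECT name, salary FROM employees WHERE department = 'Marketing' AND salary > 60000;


Filtering: department = 'Marketing' AND salary > 60000
Matching: 0 rows

Empty result set (0 rows)


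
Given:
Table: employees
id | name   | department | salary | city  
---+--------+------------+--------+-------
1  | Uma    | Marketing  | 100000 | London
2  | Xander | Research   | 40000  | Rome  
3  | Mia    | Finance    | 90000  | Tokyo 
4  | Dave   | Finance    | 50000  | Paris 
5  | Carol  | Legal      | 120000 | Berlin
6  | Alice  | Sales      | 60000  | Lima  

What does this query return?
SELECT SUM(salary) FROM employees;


SUM(salary) = 100000 + 40000 + 90000 + 50000 + 120000 + 60000 = 460000

460000


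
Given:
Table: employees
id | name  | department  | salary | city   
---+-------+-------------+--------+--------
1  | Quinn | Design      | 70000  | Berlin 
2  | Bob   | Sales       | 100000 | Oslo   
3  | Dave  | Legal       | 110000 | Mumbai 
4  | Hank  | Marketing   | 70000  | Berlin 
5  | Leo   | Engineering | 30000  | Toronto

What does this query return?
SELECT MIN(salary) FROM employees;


Salaries: 70000, 100000, 110000, 70000, 30000
MIN = 30000

30000


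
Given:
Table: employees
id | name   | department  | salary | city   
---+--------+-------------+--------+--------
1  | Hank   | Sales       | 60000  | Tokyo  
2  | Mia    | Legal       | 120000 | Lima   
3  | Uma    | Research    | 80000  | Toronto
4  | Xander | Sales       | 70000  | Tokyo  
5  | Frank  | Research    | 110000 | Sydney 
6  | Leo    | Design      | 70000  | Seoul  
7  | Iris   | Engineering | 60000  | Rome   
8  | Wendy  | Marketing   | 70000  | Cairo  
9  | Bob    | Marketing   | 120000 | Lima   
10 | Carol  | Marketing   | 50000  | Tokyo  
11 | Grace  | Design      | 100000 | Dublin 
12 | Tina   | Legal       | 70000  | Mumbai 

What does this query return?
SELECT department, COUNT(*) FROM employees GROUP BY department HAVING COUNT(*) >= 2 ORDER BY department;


Groups with count >= 2:
  Design: 2 -> PASS
  Legal: 2 -> PASS
  Marketing: 3 -> PASS
  Research: 2 -> PASS
  Sales: 2 -> PASS
  Engineering: 1 -> filtered out


5 groups:
Design, 2
Legal, 2
Marketing, 3
Research, 2
Sales, 2


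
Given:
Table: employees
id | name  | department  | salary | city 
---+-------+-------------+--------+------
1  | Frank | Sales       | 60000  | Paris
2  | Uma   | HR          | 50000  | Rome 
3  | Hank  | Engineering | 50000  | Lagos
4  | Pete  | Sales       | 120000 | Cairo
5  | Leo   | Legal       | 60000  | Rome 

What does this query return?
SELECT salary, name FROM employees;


Projecting columns: salary, name

5 rows:
60000, Frank
50000, Uma
50000, Hank
120000, Pete
60000, Leo


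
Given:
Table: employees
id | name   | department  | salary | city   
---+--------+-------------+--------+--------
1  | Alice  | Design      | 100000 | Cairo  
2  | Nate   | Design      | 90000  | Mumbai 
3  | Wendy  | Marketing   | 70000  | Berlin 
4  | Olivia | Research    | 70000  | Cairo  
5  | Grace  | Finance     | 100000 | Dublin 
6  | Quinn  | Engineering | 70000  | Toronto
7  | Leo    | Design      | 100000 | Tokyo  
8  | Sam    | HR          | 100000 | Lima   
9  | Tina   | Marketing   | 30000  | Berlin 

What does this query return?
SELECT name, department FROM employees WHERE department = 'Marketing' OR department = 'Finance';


Filtering: department = 'Marketing' OR 'Finance'
Matching: 3 rows

3 rows:
Wendy, Marketing
Grace, Finance
Tina, Marketing


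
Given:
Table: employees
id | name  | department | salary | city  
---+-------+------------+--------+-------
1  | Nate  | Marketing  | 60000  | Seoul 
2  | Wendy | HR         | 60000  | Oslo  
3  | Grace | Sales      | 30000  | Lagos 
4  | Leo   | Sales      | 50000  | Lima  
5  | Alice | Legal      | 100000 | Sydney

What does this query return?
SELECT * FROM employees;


SELECT * returns all 5 rows with all columns

5 rows:
1, Nate, Marketing, 60000, Seoul
2, Wendy, HR, 60000, Oslo
3, Grace, Sales, 30000, Lagos
4, Leo, Sales, 50000, Lima
5, Alice, Legal, 100000, Sydney


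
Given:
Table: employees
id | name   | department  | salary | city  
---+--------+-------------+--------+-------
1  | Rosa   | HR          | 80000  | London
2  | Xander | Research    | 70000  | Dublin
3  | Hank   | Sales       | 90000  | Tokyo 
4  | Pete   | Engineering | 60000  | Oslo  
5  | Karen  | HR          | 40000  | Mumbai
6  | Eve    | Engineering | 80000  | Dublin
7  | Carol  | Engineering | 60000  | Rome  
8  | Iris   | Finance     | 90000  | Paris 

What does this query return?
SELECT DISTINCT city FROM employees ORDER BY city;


All 'city' values (row order): London, Dublin, Tokyo, Oslo, Mumbai, Dublin, Rome, Paris
Removing duplicates leaves 7 unique value(s).

7 values:
Dublin
London
Mumbai
Oslo
Paris
Rome
Tokyo


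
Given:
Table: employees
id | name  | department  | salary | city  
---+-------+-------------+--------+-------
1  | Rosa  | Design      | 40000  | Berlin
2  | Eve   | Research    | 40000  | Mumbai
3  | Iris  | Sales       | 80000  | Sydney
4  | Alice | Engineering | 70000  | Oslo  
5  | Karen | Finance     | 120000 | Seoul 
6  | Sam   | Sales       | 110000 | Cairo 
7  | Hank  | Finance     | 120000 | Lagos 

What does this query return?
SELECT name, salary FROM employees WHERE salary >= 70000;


Filtering: salary >= 70000
Matching: 5 rows

5 rows:
Iris, 80000
Alice, 70000
Karen, 120000
Sam, 110000
Hank, 120000


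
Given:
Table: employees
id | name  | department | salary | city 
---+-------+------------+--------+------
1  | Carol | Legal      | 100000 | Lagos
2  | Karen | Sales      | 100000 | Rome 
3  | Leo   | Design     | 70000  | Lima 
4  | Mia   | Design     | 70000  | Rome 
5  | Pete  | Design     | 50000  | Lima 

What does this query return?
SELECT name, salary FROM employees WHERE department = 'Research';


Filtering: department = 'Research'
Matching rows: 0

Empty result set (0 rows)


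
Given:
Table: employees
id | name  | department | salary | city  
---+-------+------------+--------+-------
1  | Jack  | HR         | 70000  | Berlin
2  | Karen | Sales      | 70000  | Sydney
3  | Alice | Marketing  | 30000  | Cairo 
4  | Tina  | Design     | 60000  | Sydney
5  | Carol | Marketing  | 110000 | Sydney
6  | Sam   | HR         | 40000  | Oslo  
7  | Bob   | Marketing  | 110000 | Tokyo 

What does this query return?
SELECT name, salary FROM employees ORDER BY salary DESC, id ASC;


Sorting by salary DESC, then id ASC for ties

7 rows:
Carol, 110000
Bob, 110000
Jack, 70000
Karen, 70000
Tina, 60000
Sam, 40000
Alice, 30000


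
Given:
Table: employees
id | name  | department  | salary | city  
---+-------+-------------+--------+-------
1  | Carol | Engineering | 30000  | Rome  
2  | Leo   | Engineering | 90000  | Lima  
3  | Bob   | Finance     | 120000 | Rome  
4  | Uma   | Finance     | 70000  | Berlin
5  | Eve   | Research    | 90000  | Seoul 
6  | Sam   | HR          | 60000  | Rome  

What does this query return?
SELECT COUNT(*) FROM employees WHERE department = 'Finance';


Counting rows where department = 'Finance'
  Bob -> MATCH
  Uma -> MATCH


2


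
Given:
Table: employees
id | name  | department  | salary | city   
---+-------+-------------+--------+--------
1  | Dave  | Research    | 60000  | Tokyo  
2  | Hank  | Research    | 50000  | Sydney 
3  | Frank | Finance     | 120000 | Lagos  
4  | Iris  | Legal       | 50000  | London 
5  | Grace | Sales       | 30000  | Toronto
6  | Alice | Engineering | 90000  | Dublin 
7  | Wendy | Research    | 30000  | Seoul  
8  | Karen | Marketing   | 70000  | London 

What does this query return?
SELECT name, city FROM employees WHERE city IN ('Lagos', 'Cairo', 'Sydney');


Filtering: city IN ('Lagos', 'Cairo', 'Sydney')
Matching: 2 rows

2 rows:
Hank, Sydney
Frank, Lagos


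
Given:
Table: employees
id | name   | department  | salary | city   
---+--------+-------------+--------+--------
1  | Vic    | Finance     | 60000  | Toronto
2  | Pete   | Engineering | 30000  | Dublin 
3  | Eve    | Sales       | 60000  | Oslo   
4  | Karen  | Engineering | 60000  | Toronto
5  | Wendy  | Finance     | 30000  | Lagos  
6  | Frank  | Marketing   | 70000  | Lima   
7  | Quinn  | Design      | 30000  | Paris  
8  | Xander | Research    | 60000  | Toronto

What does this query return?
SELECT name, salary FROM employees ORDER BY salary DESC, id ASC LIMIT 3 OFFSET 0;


Sort by salary DESC (id ASC tiebreak), then skip 0 and take 3
Rows 1 through 3

3 rows:
Frank, 70000
Vic, 60000
Eve, 60000


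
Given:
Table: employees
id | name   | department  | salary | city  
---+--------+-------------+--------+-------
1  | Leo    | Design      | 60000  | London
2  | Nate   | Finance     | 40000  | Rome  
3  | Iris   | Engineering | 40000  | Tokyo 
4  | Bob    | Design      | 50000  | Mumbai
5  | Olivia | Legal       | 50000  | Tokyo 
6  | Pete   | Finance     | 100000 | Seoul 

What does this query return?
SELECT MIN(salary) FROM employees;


Salaries: 60000, 40000, 40000, 50000, 50000, 100000
MIN = 40000

40000


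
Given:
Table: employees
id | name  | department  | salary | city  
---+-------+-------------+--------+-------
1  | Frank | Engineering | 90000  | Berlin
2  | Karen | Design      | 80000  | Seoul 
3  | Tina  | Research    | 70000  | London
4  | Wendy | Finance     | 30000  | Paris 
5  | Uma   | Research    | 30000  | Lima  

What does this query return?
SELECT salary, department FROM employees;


Projecting columns: salary, department

5 rows:
90000, Engineering
80000, Design
70000, Research
30000, Finance
30000, Research


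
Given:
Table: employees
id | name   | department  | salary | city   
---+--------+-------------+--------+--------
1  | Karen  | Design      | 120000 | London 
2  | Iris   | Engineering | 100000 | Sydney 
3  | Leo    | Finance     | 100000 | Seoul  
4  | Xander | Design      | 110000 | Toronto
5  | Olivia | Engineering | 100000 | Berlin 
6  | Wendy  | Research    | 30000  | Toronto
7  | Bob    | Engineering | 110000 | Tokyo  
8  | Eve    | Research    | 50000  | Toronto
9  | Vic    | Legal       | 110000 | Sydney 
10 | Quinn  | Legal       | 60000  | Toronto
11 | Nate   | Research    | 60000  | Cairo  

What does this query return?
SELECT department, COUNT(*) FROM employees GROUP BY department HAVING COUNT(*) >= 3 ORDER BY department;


Groups with count >= 3:
  Engineering: 3 -> PASS
  Research: 3 -> PASS
  Design: 2 -> filtered out
  Finance: 1 -> filtered out
  Legal: 2 -> filtered out


2 groups:
Engineering, 3
Research, 3


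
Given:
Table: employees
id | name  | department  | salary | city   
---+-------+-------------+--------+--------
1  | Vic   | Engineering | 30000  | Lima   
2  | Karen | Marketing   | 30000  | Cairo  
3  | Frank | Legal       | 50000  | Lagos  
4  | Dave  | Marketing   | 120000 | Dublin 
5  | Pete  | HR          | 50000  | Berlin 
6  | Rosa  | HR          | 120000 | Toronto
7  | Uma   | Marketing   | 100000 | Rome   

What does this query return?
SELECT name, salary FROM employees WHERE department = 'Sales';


Filtering: department = 'Sales'
Matching rows: 0

Empty result set (0 rows)


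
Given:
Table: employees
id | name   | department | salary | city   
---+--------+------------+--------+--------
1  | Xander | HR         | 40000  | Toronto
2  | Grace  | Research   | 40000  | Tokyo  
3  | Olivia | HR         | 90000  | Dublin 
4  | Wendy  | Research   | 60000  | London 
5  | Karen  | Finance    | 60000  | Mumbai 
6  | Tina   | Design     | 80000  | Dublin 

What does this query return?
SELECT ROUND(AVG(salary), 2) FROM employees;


SUM(salary) = 370000
COUNT = 6
ROUND(AVG, 2) = ROUND(370000 / 6, 2) = 61666.67

61666.67


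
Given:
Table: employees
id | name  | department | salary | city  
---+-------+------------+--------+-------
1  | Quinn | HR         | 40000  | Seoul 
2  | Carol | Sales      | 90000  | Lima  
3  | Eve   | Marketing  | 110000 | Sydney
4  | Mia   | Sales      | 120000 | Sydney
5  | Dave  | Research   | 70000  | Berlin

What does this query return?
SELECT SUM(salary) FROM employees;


SUM(salary) = 40000 + 90000 + 110000 + 120000 + 70000 = 430000

430000


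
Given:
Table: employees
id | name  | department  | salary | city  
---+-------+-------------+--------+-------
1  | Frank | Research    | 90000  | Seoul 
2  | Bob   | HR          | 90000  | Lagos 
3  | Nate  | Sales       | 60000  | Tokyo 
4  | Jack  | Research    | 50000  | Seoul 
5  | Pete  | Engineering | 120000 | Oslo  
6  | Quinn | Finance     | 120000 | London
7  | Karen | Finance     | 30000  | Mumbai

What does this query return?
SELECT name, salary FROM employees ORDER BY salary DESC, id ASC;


Sorting by salary DESC, then id ASC for ties

7 rows:
Pete, 120000
Quinn, 120000
Frank, 90000
Bob, 90000
Nate, 60000
Jack, 50000
Karen, 30000


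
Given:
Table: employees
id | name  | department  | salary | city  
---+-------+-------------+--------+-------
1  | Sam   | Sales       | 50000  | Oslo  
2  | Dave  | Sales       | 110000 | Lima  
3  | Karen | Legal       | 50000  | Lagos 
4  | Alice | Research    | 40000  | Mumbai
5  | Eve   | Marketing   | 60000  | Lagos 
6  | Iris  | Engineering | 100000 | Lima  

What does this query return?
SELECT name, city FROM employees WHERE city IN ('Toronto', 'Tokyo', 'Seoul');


Filtering: city IN ('Toronto', 'Tokyo', 'Seoul')
Matching: 0 rows

Empty result set (0 rows)


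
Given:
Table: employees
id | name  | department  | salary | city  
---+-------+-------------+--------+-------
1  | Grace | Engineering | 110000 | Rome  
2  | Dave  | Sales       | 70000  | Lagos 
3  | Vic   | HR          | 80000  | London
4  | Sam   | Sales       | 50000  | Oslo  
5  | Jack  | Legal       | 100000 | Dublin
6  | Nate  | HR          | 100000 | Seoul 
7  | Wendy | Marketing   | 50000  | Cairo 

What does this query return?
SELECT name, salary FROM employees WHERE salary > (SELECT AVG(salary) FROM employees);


Subquery: AVG(salary) = 80000.0
Filtering: salary > 80000.0
  Grace (110000) -> MATCH
  Jack (100000) -> MATCH
  Nate (100000) -> MATCH


3 rows:
Grace, 110000
Jack, 100000
Nate, 100000


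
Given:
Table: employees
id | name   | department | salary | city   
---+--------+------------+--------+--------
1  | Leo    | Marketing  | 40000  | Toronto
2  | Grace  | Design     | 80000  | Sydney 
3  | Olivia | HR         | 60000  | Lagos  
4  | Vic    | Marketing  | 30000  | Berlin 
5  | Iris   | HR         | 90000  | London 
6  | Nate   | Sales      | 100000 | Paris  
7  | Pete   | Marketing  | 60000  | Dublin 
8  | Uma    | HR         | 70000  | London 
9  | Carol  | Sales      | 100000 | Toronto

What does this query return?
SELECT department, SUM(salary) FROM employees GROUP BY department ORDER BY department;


Summing salary within each department:
  Design: 80000 = 80000
  HR: 60000 + 90000 + 70000 = 220000
  Marketing: 40000 + 30000 + 60000 = 130000
  Sales: 100000 + 100000 = 200000


4 groups:
Design, 80000
HR, 220000
Marketing, 130000
Sales, 200000


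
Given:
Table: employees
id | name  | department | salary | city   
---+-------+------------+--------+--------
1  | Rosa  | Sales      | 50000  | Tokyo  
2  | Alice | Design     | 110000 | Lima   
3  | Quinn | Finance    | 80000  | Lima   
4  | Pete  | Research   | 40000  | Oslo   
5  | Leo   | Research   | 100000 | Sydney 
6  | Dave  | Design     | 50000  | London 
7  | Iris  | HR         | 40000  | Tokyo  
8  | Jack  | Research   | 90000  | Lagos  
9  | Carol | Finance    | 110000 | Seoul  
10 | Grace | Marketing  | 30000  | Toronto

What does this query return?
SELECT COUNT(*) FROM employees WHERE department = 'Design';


Counting rows where department = 'Design'
  Alice -> MATCH
  Dave -> MATCH


2


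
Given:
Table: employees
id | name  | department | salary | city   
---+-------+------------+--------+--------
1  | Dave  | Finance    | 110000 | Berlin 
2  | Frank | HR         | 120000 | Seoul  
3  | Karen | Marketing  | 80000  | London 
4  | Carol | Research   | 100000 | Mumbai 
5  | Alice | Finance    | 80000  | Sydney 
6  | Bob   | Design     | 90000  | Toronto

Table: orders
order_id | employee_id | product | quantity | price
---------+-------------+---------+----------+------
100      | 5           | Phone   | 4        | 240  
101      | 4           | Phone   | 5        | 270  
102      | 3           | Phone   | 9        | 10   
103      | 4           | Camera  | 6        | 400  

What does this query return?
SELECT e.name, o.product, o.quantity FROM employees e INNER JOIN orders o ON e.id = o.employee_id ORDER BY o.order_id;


Joining employees.id = orders.employee_id:
  employee Alice (id=5) -> order Phone
  employee Carol (id=4) -> order Phone
  employee Karen (id=3) -> order Phone
  employee Carol (id=4) -> order Camera


4 rows:
Alice, Phone, 4
Carol, Phone, 5
Karen, Phone, 9
Carol, Camera, 6


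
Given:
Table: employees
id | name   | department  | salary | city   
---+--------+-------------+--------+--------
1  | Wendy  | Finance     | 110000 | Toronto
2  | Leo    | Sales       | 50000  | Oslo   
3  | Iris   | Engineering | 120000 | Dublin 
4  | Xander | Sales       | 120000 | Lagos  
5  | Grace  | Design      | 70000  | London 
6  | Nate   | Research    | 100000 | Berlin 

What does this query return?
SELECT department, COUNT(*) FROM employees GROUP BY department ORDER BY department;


Assigning each row to its department group:
  Wendy -> Finance
  Leo -> Sales
  Iris -> Engineering
  Xander -> Sales
  Grace -> Design
  Nate -> Research


5 groups:
Design, 1
Engineering, 1
Finance, 1
Research, 1
Sales, 2


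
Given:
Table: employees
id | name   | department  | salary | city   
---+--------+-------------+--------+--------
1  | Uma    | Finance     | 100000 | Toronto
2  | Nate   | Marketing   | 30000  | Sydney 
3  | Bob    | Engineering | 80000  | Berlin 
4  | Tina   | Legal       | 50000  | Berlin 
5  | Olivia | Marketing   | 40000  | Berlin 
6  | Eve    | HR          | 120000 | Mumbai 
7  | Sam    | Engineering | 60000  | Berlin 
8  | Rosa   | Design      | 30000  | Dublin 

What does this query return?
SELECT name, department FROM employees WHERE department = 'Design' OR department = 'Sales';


Filtering: department = 'Design' OR 'Sales'
Matching: 1 rows

1 rows:
Rosa, Design


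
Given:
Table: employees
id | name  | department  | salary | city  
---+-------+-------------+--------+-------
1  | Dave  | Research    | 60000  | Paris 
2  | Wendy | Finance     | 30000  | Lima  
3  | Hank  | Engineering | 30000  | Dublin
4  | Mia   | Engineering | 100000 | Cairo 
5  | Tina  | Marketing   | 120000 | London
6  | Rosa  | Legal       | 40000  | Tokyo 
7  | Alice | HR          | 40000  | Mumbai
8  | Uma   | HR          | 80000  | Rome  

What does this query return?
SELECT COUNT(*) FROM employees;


COUNT(*) counts all rows

8


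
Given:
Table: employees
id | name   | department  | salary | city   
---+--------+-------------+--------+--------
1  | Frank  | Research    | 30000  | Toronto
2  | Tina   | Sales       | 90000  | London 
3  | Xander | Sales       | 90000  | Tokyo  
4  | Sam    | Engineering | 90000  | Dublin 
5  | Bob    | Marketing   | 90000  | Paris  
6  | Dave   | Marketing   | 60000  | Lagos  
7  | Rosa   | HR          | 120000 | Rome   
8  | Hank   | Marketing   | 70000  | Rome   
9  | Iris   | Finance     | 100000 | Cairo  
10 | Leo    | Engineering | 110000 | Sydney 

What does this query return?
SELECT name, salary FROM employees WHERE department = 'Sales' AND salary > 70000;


Filtering: department = 'Sales' AND salary > 70000
Matching: 2 rows

2 rows:
Tina, 90000
Xander, 90000


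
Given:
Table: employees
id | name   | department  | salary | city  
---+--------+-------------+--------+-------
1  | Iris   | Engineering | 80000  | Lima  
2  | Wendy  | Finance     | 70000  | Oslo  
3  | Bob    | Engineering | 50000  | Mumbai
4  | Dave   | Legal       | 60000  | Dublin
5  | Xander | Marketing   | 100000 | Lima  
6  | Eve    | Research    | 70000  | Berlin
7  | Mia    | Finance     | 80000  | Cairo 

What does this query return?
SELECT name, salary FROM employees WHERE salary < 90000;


Filtering: salary < 90000
Matching: 6 rows

6 rows:
Iris, 80000
Wendy, 70000
Bob, 50000
Dave, 60000
Eve, 70000
Mia, 80000


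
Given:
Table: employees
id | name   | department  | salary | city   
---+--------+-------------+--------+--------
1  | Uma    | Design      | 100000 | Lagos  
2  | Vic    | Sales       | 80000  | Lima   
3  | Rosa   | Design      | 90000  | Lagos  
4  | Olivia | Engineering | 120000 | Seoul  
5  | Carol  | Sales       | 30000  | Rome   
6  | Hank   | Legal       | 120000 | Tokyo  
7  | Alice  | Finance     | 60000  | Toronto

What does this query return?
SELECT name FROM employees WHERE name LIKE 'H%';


LIKE 'H%' matches names starting with 'H'
Matching: 1

1 rows:
Hank


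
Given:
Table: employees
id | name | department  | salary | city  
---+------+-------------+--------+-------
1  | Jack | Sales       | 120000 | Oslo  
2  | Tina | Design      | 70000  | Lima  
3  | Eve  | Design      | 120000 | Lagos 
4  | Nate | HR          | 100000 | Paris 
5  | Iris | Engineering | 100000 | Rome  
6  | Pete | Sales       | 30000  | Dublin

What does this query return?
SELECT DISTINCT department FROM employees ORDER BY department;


All 'department' values (row order): Sales, Design, Design, HR, Engineering, Sales
Removing duplicates leaves 4 unique value(s).

4 values:
Design
Engineering
HR
Sales


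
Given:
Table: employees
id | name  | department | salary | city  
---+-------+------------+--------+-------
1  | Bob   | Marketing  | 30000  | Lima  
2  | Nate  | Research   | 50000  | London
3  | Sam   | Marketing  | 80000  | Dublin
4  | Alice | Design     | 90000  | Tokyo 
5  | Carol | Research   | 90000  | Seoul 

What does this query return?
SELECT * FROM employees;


SELECT * returns all 5 rows with all columns

5 rows:
1, Bob, Marketing, 30000, Lima
2, Nate, Research, 50000, London
3, Sam, Marketing, 80000, Dublin
4, Alice, Design, 90000, Tokyo
5, Carol, Research, 90000, Seoul


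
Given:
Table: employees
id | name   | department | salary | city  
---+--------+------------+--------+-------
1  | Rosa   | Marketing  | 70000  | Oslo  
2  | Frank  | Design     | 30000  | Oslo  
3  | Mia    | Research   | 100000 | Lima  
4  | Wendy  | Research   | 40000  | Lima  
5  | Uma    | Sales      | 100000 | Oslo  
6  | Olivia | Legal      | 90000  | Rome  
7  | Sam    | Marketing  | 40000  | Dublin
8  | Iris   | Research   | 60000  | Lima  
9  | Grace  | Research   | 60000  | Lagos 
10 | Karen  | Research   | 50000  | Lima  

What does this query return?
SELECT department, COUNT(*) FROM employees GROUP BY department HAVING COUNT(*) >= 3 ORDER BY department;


Groups with count >= 3:
  Research: 5 -> PASS
  Design: 1 -> filtered out
  Legal: 1 -> filtered out
  Marketing: 2 -> filtered out
  Sales: 1 -> filtered out


1 groups:
Research, 5


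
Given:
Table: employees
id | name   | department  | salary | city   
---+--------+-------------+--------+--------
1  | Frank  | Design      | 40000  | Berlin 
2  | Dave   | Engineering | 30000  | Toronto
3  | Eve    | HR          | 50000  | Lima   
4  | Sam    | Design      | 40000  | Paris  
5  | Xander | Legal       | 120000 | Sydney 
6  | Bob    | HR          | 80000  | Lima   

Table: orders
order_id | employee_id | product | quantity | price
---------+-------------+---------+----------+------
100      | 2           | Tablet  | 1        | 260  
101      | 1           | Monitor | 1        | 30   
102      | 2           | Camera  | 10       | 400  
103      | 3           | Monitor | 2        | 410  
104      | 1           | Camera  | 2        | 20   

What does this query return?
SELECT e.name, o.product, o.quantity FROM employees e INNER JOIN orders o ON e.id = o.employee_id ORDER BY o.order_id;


Joining employees.id = orders.employee_id:
  employee Dave (id=2) -> order Tablet
  employee Frank (id=1) -> order Monitor
  employee Dave (id=2) -> order Camera
  employee Eve (id=3) -> order Monitor
  employee Frank (id=1) -> order Camera


5 rows:
Dave, Tablet, 1
Frank, Monitor, 1
Dave, Camera, 10
Eve, Monitor, 2
Frank, Camera, 2


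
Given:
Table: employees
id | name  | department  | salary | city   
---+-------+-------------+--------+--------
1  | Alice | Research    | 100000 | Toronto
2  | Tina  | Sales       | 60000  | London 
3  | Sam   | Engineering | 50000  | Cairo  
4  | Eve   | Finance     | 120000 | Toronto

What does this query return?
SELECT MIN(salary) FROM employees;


Salaries: 100000, 60000, 50000, 120000
MIN = 50000

50000


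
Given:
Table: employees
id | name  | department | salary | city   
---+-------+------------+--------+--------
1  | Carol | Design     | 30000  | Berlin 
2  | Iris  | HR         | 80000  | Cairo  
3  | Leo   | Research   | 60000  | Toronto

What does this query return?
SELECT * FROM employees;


SELECT * returns all 3 rows with all columns

3 rows:
1, Carol, Design, 30000, Berlin
2, Iris, HR, 80000, Cairo
3, Leo, Research, 60000, Toronto


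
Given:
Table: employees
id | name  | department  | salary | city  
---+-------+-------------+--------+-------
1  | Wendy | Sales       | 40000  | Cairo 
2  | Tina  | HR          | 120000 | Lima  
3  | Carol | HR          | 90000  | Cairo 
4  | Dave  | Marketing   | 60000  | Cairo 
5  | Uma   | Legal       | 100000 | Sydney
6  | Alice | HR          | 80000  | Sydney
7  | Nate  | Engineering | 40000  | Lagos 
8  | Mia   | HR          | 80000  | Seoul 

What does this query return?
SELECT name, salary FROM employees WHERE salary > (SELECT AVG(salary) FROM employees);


Subquery: AVG(salary) = 76250.0
Filtering: salary > 76250.0
  Tina (120000) -> MATCH
  Carol (90000) -> MATCH
  Uma (100000) -> MATCH
  Alice (80000) -> MATCH
  Mia (80000) -> MATCH


5 rows:
Tina, 120000
Carol, 90000
Uma, 100000
Alice, 80000
Mia, 80000


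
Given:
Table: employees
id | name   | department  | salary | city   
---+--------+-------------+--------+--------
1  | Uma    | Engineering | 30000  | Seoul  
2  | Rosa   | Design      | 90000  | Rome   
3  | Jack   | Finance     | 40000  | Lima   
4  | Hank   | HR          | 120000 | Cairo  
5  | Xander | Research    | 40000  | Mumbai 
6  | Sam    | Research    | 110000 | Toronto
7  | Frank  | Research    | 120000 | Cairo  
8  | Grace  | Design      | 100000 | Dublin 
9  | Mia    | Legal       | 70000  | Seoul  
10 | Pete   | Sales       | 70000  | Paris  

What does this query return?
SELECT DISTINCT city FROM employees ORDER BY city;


All 'city' values (row order): Seoul, Rome, Lima, Cairo, Mumbai, Toronto, Cairo, Dublin, Seoul, Paris
Removing duplicates leaves 8 unique value(s).

8 values:
Cairo
Dublin
Lima
Mumbai
Paris
Rome
Seoul
Toronto


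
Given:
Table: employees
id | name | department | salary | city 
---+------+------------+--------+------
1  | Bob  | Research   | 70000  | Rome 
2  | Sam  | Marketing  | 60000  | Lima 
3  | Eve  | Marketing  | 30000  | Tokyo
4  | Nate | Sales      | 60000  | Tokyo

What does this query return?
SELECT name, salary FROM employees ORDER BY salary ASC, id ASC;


Sorting by salary ASC, then id ASC for ties

4 rows:
Eve, 30000
Sam, 60000
Nate, 60000
Bob, 70000
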